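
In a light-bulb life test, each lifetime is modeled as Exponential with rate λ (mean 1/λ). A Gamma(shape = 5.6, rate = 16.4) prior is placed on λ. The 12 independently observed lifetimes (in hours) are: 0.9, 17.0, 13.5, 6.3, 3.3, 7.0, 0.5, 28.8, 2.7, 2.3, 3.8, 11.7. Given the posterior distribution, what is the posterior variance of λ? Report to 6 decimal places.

With a Gamma(shape α, rate β) prior on the exponential rate λ, the posterior after n observations with total T = Σxᵢ is Gamma(α+n, β+T).
Sum of observations T = 97.8 hours; n = 12.
Posterior: Gamma(5.6+12, 16.4+97.8) = Gamma(17.6, 114.2).
Var = α/β² = 0.001350.

0.001350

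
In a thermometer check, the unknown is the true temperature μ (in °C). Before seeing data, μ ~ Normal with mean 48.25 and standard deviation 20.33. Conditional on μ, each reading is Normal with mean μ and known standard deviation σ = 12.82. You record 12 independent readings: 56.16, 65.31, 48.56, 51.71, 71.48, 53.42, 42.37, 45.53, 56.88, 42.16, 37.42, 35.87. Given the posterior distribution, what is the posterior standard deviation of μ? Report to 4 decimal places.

For Normal data with known variance σ², a Normal(μ₀, σ₀²) prior on μ is conjugate. Posterior precision = 1/σ₀² + n/σ²; posterior mean is the precision-weighted average of μ₀ and x̄.
σ₀² = 20.33² = 413.3089, σ² = 12.82² = 164.3524; σ² + n·σ₀² = 164.3524 + 12·413.3089 = 5124.0592.
Posterior precision = 1/σ₀² + n/σ² = 1/413.3089 + 12/164.3524 = (σ² + n·σ₀²)/(σ₀²σ²) = 5124.0592/(413.3089·164.3524); posterior variance σₙ² = σ₀²σ²/(σ² + n·σ₀²) = 413.3089·164.3524/5124.0592 = 13.256738.
Posterior SD = √σₙ² = √(413.3089·164.3524/5124.0592) = 3.6410.

3.6410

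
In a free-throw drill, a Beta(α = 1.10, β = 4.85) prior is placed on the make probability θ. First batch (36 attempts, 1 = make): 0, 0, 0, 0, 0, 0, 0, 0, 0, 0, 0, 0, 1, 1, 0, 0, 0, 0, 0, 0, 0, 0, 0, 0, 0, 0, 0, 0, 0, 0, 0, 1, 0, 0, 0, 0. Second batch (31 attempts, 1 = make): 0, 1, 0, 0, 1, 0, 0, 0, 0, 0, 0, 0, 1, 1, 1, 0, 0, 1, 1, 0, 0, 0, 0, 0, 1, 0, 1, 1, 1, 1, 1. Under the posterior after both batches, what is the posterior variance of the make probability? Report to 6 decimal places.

0.002427

The Beta prior is conjugate to a Binomial/Bernoulli likelihood; the update adds successes to α and failures to β.
After batch 1: Beta(1.10+3, 4.85+33) = Beta(4.10, 37.85).
After batch 2: Beta(4.10+13, 37.85+18) = Beta(17.10, 55.85).
Var = αβ/((α+β)²(α+β+1)) = 17.10·55.85/(72.95²·73.95) = 0.002427.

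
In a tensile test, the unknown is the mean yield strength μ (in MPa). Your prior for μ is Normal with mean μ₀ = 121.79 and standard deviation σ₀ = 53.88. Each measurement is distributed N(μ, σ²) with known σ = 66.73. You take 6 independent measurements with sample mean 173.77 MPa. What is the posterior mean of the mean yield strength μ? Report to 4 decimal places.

For Normal data with known variance σ², a Normal(μ₀, σ₀²) prior on μ is conjugate. Posterior precision = 1/σ₀² + n/σ²; posterior mean is the precision-weighted average of μ₀ and x̄.
n·x̄ = 6·173.77 = 1042.62.
σ₀² = 53.88² = 2903.0544, σ² = 66.73² = 4452.8929; σ² + n·σ₀² = 4452.8929 + 6·2903.0544 = 21871.2193.
Posterior mean = (μ₀/σ₀² + n·x̄/σ²)/(1/σ₀² + n/σ²) = (σ²·μ₀ + σ₀²·n·x̄)/(σ² + n·σ₀²) = (4452.8929·121.79 + 2903.0544·1042.62)/21871.2193 = 3569100.404819/21871.2193 = 163.1871.

163.1871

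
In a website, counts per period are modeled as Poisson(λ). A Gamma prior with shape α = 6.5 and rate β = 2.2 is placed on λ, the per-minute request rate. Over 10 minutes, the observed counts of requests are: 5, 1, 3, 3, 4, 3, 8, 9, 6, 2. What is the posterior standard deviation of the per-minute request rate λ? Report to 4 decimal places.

With a Gamma(shape α, rate β) prior, the Poisson likelihood is conjugate: the posterior is Gamma(α + ΣXᵢ, β + n).
Sum of counts S = 44 over n = 10 minutes.
Posterior: Gamma(α+S, β+n) = Gamma(6.5+44, 2.2+10) = Gamma(50.5, 12.2).
SD = √α/β = √50.5/12.2 = 0.5825.

0.5825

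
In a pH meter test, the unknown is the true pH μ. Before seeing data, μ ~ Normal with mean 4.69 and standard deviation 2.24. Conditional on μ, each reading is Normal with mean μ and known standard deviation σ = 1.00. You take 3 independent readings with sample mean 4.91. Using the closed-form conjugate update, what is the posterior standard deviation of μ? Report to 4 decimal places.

For Normal data with known variance σ², a Normal(μ₀, σ₀²) prior on μ is conjugate. Posterior precision = 1/σ₀² + n/σ²; posterior mean is the precision-weighted average of μ₀ and x̄.
σ₀² = 2.24² = 5.0176, σ² = 1.00² = 1; σ² + n·σ₀² = 1 + 3·5.0176 = 16.0528.
Posterior precision = 1/σ₀² + n/σ² = 1/5.0176 + 3/1 = (σ² + n·σ₀²)/(σ₀²σ²) = 16.0528/(5.0176·1); posterior variance σₙ² = σ₀²σ²/(σ² + n·σ₀²) = 5.0176·1/16.0528 = 0.312569.
Posterior SD = √σₙ² = √(5.0176·1/16.0528) = 0.5591.

0.5591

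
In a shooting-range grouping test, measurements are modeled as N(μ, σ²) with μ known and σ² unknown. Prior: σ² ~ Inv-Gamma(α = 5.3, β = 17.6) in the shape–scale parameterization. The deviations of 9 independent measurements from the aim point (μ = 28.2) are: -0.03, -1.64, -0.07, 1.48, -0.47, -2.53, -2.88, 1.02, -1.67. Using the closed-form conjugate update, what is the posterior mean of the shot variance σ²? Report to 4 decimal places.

3.3427

With known mean μ and an Inverse-Gamma(α, β) prior on σ², the Normal likelihood is conjugate: posterior is Inv-Gamma(α + n/2, β + Σ(xᵢ−μ)²/2).
Σ(xᵢ−μ)² = (-0.03)² + (-1.64)² + (-0.07)² + (1.48)² + (-0.47)² + (-2.53)² + (-2.88)² + (1.02)² + (-1.67)² = 23.6313.
Posterior: Inv-Gamma(5.3 + 9/2, 17.6 + 23.6313/2) = Inv-Gamma(9.80, 29.41565).
E[σ²|data] = β/(α−1) = 29.41565/8.80 = 3.3427.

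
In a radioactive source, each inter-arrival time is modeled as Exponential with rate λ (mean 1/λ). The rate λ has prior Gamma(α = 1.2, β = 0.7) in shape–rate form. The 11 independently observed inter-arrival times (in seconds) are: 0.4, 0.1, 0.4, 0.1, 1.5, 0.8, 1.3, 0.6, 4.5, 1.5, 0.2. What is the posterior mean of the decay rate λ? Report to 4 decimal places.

1.0083

With a Gamma(shape α, rate β) prior on the exponential rate λ, the posterior after n observations with total T = Σxᵢ is Gamma(α+n, β+T).
Sum of observations T = 11.4 seconds; n = 11.
Posterior: Gamma(1.2+11, 0.7+11.4) = Gamma(12.2, 12.1).
Posterior mean of λ = α/β = 12.2/12.1 = 1.0083.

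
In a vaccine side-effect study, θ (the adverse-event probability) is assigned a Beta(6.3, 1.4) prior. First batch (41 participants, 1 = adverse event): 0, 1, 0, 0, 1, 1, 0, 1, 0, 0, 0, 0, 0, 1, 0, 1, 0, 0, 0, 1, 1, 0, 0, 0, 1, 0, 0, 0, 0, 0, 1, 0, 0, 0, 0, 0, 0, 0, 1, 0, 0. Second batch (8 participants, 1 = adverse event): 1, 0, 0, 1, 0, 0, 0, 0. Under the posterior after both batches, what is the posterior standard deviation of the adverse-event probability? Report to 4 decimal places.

0.0624

The Beta prior is conjugate to a Binomial/Bernoulli likelihood; the update adds successes to α and failures to β.
After batch 1: Beta(6.3+11, 1.4+30) = Beta(17.3, 31.4).
After batch 2: Beta(17.3+2, 31.4+6) = Beta(19.3, 37.4).
Var = αβ/((α+β)²(α+β+1)) = 19.3·37.4/(56.7²·57.7) = 0.00389123; SD = √0.00389123 = 0.0624.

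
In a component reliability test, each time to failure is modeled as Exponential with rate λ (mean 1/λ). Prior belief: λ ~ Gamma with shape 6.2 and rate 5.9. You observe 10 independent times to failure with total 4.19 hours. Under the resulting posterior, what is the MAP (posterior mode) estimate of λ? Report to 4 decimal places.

With a Gamma(shape α, rate β) prior on the exponential rate λ, the posterior after n observations with total T = Σxᵢ is Gamma(α+n, β+T).
Posterior: Gamma(6.2+10, 5.9+4.19) = Gamma(16.2, 10.09).
Mode = (α−1)/β = 1.5064.

1.5064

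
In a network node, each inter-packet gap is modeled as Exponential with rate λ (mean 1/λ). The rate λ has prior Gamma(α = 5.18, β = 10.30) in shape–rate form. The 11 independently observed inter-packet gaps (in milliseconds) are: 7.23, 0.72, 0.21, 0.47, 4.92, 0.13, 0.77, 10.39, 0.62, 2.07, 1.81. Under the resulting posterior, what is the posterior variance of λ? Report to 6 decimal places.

0.010297

With a Gamma(shape α, rate β) prior on the exponential rate λ, the posterior after n observations with total T = Σxᵢ is Gamma(α+n, β+T).
Sum of observations T = 29.34 milliseconds; n = 11.
Posterior: Gamma(5.18+11, 10.30+29.34) = Gamma(16.18, 39.64).
Var = α/β² = 0.010297.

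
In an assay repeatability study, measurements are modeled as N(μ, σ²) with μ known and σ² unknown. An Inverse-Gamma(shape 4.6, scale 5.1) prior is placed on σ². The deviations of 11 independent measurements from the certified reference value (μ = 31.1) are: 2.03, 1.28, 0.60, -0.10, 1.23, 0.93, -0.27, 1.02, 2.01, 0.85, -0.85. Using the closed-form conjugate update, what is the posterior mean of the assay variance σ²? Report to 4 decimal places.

1.3904

With known mean μ and an Inverse-Gamma(α, β) prior on σ², the Normal likelihood is conjugate: posterior is Inv-Gamma(α + n/2, β + Σ(xᵢ−μ)²/2).
Σ(xᵢ−μ)² = (2.03)² + (1.28)² + (0.60)² + (-0.10)² + (1.23)² + (0.93)² + (-0.27)² + (1.02)² + (2.01)² + (0.85)² + (-0.85)² = 15.1055.
Posterior: Inv-Gamma(4.6 + 11/2, 5.1 + 15.1055/2) = Inv-Gamma(10.10, 12.65275).
E[σ²|data] = β/(α−1) = 12.65275/9.10 = 1.3904.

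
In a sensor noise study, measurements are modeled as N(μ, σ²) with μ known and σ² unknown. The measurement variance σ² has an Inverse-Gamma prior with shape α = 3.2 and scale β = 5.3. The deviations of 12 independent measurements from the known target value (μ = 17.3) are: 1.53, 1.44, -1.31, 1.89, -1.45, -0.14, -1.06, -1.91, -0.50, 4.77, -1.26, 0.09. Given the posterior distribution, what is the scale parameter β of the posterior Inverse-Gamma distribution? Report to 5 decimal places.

With known mean μ and an Inverse-Gamma(α, β) prior on σ², the Normal likelihood is conjugate: posterior is Inv-Gamma(α + n/2, β + Σ(xᵢ−μ)²/2).
Σ(xᵢ−μ)² = (1.53)² + (1.44)² + (-1.31)² + (1.89)² + (-1.45)² + (-0.14)² + (-1.06)² + (-1.91)² + (-0.50)² + (4.77)² + (-1.26)² + (0.09)² = 41.1951.
Posterior: Inv-Gamma(3.2 + 12/2, 5.3 + 41.1951/2) = Inv-Gamma(9.20, 25.89755).
Posterior β = 25.89755.

25.89755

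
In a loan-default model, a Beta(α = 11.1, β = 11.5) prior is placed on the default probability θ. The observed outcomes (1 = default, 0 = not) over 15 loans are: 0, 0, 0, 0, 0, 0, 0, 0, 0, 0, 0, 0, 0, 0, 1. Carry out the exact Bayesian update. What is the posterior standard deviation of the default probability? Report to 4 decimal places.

The Beta prior is conjugate to a Binomial/Bernoulli likelihood; the update adds successes to α and failures to β.
Posterior: Beta(α+k, β+n−k) = Beta(11.1+1, 11.5+14) = Beta(12.1, 25.5).
Var = αβ/((α+β)²(α+β+1)) = 12.1·25.5/(37.6²·38.6) = 0.00565409; SD = √0.00565409 = 0.0752.

0.0752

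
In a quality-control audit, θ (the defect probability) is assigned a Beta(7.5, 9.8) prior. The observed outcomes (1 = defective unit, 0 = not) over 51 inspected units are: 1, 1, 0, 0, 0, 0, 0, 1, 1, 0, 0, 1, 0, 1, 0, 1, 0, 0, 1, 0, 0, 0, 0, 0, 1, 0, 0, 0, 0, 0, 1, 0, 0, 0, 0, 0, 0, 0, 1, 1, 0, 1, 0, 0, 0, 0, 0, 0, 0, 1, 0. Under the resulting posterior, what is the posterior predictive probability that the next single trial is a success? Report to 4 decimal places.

The Beta prior is conjugate to a Binomial/Bernoulli likelihood; the update adds successes to α and failures to β.
Posterior: Beta(α+k, β+n−k) = Beta(7.5+14, 9.8+37) = Beta(21.5, 46.8).
For a single future Bernoulli trial, P(success | data) = α/(α+β) = 0.3148.

0.3148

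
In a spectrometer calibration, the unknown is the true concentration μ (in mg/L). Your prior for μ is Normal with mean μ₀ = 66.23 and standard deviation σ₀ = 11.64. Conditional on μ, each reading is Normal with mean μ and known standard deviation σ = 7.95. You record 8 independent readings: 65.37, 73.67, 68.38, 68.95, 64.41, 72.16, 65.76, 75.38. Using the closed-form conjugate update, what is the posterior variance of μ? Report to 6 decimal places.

For Normal data with known variance σ², a Normal(μ₀, σ₀²) prior on μ is conjugate. Posterior precision = 1/σ₀² + n/σ²; posterior mean is the precision-weighted average of μ₀ and x̄.
σ₀² = 11.64² = 135.4896, σ² = 7.95² = 63.2025; σ² + n·σ₀² = 63.2025 + 8·135.4896 = 1147.1193.
Posterior precision = 1/σ₀² + n/σ² = 1/135.4896 + 8/63.2025 = (σ² + n·σ₀²)/(σ₀²σ²) = 1147.1193/(135.4896·63.2025); posterior variance σₙ² = σ₀²σ²/(σ² + n·σ₀²) = 135.4896·63.2025/1147.1193 = 7.465031.

7.465031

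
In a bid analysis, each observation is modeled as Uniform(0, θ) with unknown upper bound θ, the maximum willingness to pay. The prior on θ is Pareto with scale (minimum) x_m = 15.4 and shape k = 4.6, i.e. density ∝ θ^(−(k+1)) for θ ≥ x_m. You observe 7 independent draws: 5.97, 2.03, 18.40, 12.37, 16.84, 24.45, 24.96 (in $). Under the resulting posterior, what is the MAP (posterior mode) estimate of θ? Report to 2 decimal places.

24.96

A Pareto(scale x_m, shape k) prior on the upper bound θ of Uniform(0, θ) is conjugate: posterior is Pareto(max(x_m, max xᵢ), k + n).
Sample maximum = 24.96; prior scale x_m = 15.4 → posterior scale = max = 24.96.
Posterior shape = 4.6 + 7 = 11.6.
The Pareto density is decreasing on [x_m, ∞), so the mode is x_m = 24.96.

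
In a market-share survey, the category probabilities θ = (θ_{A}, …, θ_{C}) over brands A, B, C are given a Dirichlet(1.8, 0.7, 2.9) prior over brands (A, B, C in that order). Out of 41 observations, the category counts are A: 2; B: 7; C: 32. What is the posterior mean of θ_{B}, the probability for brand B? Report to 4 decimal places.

The Dirichlet prior is conjugate to the Multinomial likelihood: each posterior αⱼ = prior αⱼ + observed count nⱼ.
Posterior concentration: (3.8, 7.7, 34.9), total = 46.4.
E[θ_{B}|data] = α_{B}/Σα = 7.7/46.4 = 0.1659.

0.1659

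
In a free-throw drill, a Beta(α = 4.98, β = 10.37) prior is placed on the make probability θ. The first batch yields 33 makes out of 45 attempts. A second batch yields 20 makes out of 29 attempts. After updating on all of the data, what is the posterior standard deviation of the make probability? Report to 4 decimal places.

0.0502

The Beta prior is conjugate to a Binomial/Bernoulli likelihood; the update adds successes to α and failures to β.
After batch 1: Beta(4.98+33, 10.37+12) = Beta(37.98, 22.37).
After batch 2: Beta(37.98+20, 22.37+9) = Beta(57.98, 31.37).
Var = αβ/((α+β)²(α+β+1)) = 57.98·31.37/(89.35²·90.35) = 0.00252160; SD = √0.00252160 = 0.0502.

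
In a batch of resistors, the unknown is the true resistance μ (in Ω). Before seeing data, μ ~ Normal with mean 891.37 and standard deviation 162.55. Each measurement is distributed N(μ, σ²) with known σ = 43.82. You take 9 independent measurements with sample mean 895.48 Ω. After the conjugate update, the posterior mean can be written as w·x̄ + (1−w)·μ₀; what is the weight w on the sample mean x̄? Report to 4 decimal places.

0.9920

For Normal data with known variance σ², a Normal(μ₀, σ₀²) prior on μ is conjugate. Posterior precision = 1/σ₀² + n/σ²; posterior mean is the precision-weighted average of μ₀ and x̄.
σ₀² = 162.55² = 26422.5025, σ² = 43.82² = 1920.1924. Prior precision 1/σ₀² = 1/26422.5025; data precision n/σ² = 9/1920.1924.
w = (n/σ²)/(1/σ₀² + n/σ²) = n·σ₀²/(σ² + n·σ₀²) = 9·26422.5025/(1920.1924 + 9·26422.5025) = 237802.5225/239722.7149 = 0.9920.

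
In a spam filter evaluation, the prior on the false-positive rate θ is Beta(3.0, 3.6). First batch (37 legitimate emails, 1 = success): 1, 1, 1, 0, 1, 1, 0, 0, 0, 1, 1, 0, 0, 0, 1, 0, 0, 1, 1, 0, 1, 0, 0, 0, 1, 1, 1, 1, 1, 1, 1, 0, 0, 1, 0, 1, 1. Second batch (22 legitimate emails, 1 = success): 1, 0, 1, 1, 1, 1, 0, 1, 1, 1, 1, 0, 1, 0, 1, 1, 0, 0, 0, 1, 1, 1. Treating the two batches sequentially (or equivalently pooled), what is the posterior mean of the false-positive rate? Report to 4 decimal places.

The Beta prior is conjugate to a Binomial/Bernoulli likelihood; the update adds successes to α and failures to β.
After batch 1: Beta(3.0+21, 3.6+16) = Beta(24.0, 19.6).
After batch 2: Beta(24.0+15, 19.6+7) = Beta(39.0, 26.6).
Posterior mean = α/(α+β) = 39.0/65.6 = 0.5945.

0.5945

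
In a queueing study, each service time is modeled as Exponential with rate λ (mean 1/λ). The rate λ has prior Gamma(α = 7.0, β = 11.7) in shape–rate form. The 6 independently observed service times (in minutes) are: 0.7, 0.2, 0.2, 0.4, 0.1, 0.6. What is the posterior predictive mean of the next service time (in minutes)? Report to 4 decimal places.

1.1583

With a Gamma(shape α, rate β) prior on the exponential rate λ, the posterior after n observations with total T = Σxᵢ is Gamma(α+n, β+T).
Sum of observations T = 2.2 minutes; n = 6.
Posterior: Gamma(7.0+6, 11.7+2.2) = Gamma(13.0, 13.9).
The predictive distribution for the next observation is Lomax; its mean is β/(α−1) = 13.9/12.0 = 1.1583.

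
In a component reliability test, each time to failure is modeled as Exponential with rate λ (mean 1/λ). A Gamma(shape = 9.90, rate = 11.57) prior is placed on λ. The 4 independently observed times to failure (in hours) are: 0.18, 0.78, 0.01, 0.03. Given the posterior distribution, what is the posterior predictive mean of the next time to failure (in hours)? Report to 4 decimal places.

With a Gamma(shape α, rate β) prior on the exponential rate λ, the posterior after n observations with total T = Σxᵢ is Gamma(α+n, β+T).
Sum of observations T = 1.00 hours; n = 4.
Posterior: Gamma(9.90+4, 11.57+1.00) = Gamma(13.90, 12.57).
The predictive distribution for the next observation is Lomax; its mean is β/(α−1) = 12.57/12.90 = 0.9744.

0.9744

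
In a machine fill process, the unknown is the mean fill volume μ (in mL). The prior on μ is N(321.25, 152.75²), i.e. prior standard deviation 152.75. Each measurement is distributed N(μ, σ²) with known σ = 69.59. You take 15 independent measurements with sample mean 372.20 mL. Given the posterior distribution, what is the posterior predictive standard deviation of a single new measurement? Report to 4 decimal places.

71.8416

For Normal data with known variance σ², a Normal(μ₀, σ₀²) prior on μ is conjugate. Posterior precision = 1/σ₀² + n/σ²; posterior mean is the precision-weighted average of μ₀ and x̄.
σ₀² = 152.75² = 23332.5625, σ² = 69.59² = 4842.7681; σ² + n·σ₀² = 4842.7681 + 15·23332.5625 = 354831.2056.
Posterior precision = 1/σ₀² + n/σ² = 1/23332.5625 + 15/4842.7681 = (σ² + n·σ₀²)/(σ₀²σ²) = 354831.2056/(23332.5625·4842.7681); posterior variance σₙ² = σ₀²σ²/(σ² + n·σ₀²) = 23332.5625·4842.7681/354831.2056 = 318.444904.
Predictive variance for one new observation = σₙ² + σ² = 23332.5625·4842.7681/354831.2056 + 4842.7681 = σ²·(σ₀² + 354831.2056)/354831.2056 = 4842.7681·378163.7681/354831.2056 = 5161.213004; SD = √(4842.7681·378163.7681/354831.2056) = 71.8416.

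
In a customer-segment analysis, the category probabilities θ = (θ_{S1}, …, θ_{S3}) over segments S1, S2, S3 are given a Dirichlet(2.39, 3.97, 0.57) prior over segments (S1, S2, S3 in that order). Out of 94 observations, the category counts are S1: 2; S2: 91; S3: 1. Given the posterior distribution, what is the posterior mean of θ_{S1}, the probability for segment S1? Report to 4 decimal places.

The Dirichlet prior is conjugate to the Multinomial likelihood: each posterior αⱼ = prior αⱼ + observed count nⱼ.
Posterior concentration: (4.39, 94.97, 1.57), total = 100.93.
E[θ_{S1}|data] = α_{S1}/Σα = 4.39/100.93 = 0.0435.

0.0435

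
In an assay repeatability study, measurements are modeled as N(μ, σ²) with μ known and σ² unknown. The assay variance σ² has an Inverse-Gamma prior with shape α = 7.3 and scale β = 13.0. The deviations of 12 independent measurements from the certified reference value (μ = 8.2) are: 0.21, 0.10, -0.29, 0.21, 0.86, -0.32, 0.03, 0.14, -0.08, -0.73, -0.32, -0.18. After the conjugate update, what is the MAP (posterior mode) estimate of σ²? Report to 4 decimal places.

With known mean μ and an Inverse-Gamma(α, β) prior on σ², the Normal likelihood is conjugate: posterior is Inv-Gamma(α + n/2, β + Σ(xᵢ−μ)²/2).
Σ(xᵢ−μ)² = (0.21)² + (0.10)² + (-0.29)² + (0.21)² + (0.86)² + (-0.32)² + (0.03)² + (0.14)² + (-0.08)² + (-0.73)² + (-0.32)² + (-0.18)² = 1.7189.
Posterior: Inv-Gamma(7.3 + 12/2, 13.0 + 1.7189/2) = Inv-Gamma(13.30, 13.85945).
Mode = β/(α+1) = 13.85945/14.30 = 0.9692.

0.9692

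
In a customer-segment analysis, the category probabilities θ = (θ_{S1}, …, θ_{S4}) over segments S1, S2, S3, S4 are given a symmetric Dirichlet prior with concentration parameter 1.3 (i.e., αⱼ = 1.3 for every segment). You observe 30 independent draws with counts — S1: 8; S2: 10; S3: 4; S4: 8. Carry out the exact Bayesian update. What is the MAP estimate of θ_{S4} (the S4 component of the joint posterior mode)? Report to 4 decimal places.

The Dirichlet prior is conjugate to the Multinomial likelihood: each posterior αⱼ = prior αⱼ + observed count nⱼ.
Posterior concentration: (9.3, 11.3, 5.3, 9.3), total = 35.2.
Joint mode component: (α_{S4}−1)/(Σα−K) = 8.3/31.2 = 0.2660.

0.2660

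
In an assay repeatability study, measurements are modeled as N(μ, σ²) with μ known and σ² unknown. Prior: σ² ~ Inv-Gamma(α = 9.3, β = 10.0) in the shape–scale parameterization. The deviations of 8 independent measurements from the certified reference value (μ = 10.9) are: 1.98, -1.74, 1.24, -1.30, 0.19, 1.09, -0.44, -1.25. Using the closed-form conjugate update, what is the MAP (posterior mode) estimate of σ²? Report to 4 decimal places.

1.1593

With known mean μ and an Inverse-Gamma(α, β) prior on σ², the Normal likelihood is conjugate: posterior is Inv-Gamma(α + n/2, β + Σ(xᵢ−μ)²/2).
Σ(xᵢ−μ)² = (1.98)² + (-1.74)² + (1.24)² + (-1.30)² + (0.19)² + (1.09)² + (-0.44)² + (-1.25)² = 13.1559.
Posterior: Inv-Gamma(9.3 + 8/2, 10.0 + 13.1559/2) = Inv-Gamma(13.30, 16.57795).
Mode = β/(α+1) = 16.57795/14.30 = 1.1593.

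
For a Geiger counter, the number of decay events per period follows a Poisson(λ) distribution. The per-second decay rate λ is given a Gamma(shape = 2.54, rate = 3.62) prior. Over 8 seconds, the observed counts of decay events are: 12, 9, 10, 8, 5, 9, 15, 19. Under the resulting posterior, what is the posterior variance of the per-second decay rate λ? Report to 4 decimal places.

0.6631

With a Gamma(shape α, rate β) prior, the Poisson likelihood is conjugate: the posterior is Gamma(α + ΣXᵢ, β + n).
Sum of counts S = 87 over n = 8 seconds.
Posterior: Gamma(α+S, β+n) = Gamma(2.54+87, 3.62+8) = Gamma(89.54, 11.62).
Var = α/β² = 89.54/11.62² = 0.6631.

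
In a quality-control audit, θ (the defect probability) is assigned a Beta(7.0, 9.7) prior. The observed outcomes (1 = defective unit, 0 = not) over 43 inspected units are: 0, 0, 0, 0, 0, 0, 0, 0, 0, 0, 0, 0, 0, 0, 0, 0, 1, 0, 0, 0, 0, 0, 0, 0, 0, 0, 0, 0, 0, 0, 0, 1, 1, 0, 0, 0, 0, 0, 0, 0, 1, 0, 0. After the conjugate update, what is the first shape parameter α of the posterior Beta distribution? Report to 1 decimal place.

11.0

The Beta prior is conjugate to a Binomial/Bernoulli likelihood; the update adds successes to α and failures to β.
Posterior: Beta(α+k, β+n−k) = Beta(7.0+4, 9.7+39) = Beta(11.0, 48.7).
Posterior α = 11.0.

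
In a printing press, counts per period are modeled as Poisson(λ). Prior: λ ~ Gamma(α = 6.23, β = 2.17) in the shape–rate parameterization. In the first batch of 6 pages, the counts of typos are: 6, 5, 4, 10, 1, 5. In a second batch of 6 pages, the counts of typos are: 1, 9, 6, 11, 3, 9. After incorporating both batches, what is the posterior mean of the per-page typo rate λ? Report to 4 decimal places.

5.3797

With a Gamma(shape α, rate β) prior, the Poisson likelihood is conjugate: the posterior is Gamma(α + ΣXᵢ, β + n).
Batch 1: sum of counts S = 31 over n = 6 pages.
After batch 1: Gamma(α+S, β+n) = Gamma(6.23+31, 2.17+6) = Gamma(37.23, 8.17).
Batch 2: sum of counts S = 39 over n = 6 pages.
After batch 2: Gamma(α+S, β+n) = Gamma(37.23+39, 8.17+6) = Gamma(76.23, 14.17).
Posterior mean = α/β = 76.23/14.17 = 5.3797.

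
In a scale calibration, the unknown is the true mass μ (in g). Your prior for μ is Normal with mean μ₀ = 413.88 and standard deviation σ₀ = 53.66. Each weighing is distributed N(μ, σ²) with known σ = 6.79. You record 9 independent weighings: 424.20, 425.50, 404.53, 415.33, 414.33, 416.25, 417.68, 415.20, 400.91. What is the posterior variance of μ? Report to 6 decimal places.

For Normal data with known variance σ², a Normal(μ₀, σ₀²) prior on μ is conjugate. Posterior precision = 1/σ₀² + n/σ²; posterior mean is the precision-weighted average of μ₀ and x̄.
σ₀² = 53.66² = 2879.3956, σ² = 6.79² = 46.1041; σ² + n·σ₀² = 46.1041 + 9·2879.3956 = 25960.6645.
Posterior precision = 1/σ₀² + n/σ² = 1/2879.3956 + 9/46.1041 = (σ² + n·σ₀²)/(σ₀²σ²) = 25960.6645/(2879.3956·46.1041); posterior variance σₙ² = σ₀²σ²/(σ² + n·σ₀²) = 2879.3956·46.1041/25960.6645 = 5.113580.

5.113580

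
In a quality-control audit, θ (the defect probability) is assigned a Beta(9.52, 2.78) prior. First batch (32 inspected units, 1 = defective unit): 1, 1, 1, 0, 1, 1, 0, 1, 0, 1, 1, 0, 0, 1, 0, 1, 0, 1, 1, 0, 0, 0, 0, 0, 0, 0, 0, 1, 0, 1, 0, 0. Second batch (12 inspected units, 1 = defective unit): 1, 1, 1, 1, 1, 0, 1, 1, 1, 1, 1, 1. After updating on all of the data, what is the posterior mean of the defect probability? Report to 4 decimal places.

The Beta prior is conjugate to a Binomial/Bernoulli likelihood; the update adds successes to α and failures to β.
After batch 1: Beta(9.52+14, 2.78+18) = Beta(23.52, 20.78).
After batch 2: Beta(23.52+11, 20.78+1) = Beta(34.52, 21.78).
Posterior mean = α/(α+β) = 34.52/56.30 = 0.6131.

0.6131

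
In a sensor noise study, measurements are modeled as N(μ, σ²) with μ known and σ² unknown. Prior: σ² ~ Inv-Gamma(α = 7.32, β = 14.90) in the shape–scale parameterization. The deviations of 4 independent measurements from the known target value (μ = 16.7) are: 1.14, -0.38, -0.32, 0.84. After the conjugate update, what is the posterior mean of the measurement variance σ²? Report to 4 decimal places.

With known mean μ and an Inverse-Gamma(α, β) prior on σ², the Normal likelihood is conjugate: posterior is Inv-Gamma(α + n/2, β + Σ(xᵢ−μ)²/2).
Σ(xᵢ−μ)² = (1.14)² + (-0.38)² + (-0.32)² + (0.84)² = 2.2520.
Posterior: Inv-Gamma(7.32 + 4/2, 14.90 + 2.2520/2) = Inv-Gamma(9.32, 16.02600).
E[σ²|data] = β/(α−1) = 16.02600/8.32 = 1.9262.

1.9262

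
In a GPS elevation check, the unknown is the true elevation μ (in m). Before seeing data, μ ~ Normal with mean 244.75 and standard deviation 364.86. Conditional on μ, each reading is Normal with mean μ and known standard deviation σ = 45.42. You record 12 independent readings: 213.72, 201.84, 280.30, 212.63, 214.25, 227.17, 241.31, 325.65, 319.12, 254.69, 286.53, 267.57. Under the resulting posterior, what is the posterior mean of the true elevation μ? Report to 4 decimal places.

For Normal data with known variance σ², a Normal(μ₀, σ₀²) prior on μ is conjugate. Posterior precision = 1/σ₀² + n/σ²; posterior mean is the precision-weighted average of μ₀ and x̄.
Σxᵢ = 213.72 + 201.84 + 280.30 + 212.63 + 214.25 + 227.17 + 241.31 + 325.65 + 319.12 + 254.69 + 286.53 + 267.57 = 3044.78, so n·x̄ = 3044.78.
σ₀² = 364.86² = 133122.8196, σ² = 45.42² = 2062.9764; σ² + n·σ₀² = 2062.9764 + 12·133122.8196 = 1599536.8116.
Posterior mean = (μ₀/σ₀² + n·x̄/σ²)/(1/σ₀² + n/σ²) = (σ²·μ₀ + σ₀²·n·x̄)/(σ² + n·σ₀²) = (2062.9764·244.75 + 133122.8196·3044.78)/1599536.8116 = 405834612.135588/1599536.8116 = 253.7201.

253.7201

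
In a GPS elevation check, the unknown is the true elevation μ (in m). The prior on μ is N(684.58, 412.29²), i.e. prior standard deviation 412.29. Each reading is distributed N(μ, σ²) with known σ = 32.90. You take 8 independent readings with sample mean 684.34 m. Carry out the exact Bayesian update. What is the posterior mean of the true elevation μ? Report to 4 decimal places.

For Normal data with known variance σ², a Normal(μ₀, σ₀²) prior on μ is conjugate. Posterior precision = 1/σ₀² + n/σ²; posterior mean is the precision-weighted average of μ₀ and x̄.
n·x̄ = 8·684.34 = 5474.72.
σ₀² = 412.29² = 169983.0441, σ² = 32.90² = 1082.41; σ² + n·σ₀² = 1082.41 + 8·169983.0441 = 1360946.7628.
Posterior mean = (μ₀/σ₀² + n·x̄/σ²)/(1/σ₀² + n/σ²) = (σ²·μ₀ + σ₀²·n·x̄)/(σ² + n·σ₀²) = (1082.41·684.58 + 169983.0441·5474.72)/1360946.7628 = 931350567.432952/1360946.7628 = 684.3402.

684.3402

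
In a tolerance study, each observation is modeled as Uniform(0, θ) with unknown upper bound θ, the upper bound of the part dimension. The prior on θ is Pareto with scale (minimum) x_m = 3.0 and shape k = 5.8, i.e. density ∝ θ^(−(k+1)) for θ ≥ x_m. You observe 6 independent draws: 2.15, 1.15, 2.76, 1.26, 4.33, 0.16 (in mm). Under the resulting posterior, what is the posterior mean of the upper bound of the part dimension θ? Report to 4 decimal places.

4.7309

A Pareto(scale x_m, shape k) prior on the upper bound θ of Uniform(0, θ) is conjugate: posterior is Pareto(max(x_m, max xᵢ), k + n).
Sample maximum = 4.33; prior scale x_m = 3.0 → posterior scale = max = 4.33.
Posterior shape = 5.8 + 6 = 11.8.
E[θ|data] = k·x_m/(k−1) = 11.8·4.33/10.8 = 4.7309.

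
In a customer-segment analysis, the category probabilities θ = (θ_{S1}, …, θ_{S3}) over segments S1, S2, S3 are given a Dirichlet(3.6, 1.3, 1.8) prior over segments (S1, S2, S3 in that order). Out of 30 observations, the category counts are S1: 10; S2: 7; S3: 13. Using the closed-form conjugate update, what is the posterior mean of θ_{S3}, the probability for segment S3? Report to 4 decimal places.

The Dirichlet prior is conjugate to the Multinomial likelihood: each posterior αⱼ = prior αⱼ + observed count nⱼ.
Posterior concentration: (13.6, 8.3, 14.8), total = 36.7.
E[θ_{S3}|data] = α_{S3}/Σα = 14.8/36.7 = 0.4033.

0.4033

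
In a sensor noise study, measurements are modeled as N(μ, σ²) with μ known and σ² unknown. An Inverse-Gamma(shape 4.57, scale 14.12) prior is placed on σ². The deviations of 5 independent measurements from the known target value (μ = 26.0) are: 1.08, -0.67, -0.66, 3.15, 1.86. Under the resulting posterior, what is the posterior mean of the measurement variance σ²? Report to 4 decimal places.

3.5974

With known mean μ and an Inverse-Gamma(α, β) prior on σ², the Normal likelihood is conjugate: posterior is Inv-Gamma(α + n/2, β + Σ(xᵢ−μ)²/2).
Σ(xᵢ−μ)² = (1.08)² + (-0.67)² + (-0.66)² + (3.15)² + (1.86)² = 15.4330.
Posterior: Inv-Gamma(4.57 + 5/2, 14.12 + 15.4330/2) = Inv-Gamma(7.07, 21.83650).
E[σ²|data] = β/(α−1) = 21.83650/6.07 = 3.5974.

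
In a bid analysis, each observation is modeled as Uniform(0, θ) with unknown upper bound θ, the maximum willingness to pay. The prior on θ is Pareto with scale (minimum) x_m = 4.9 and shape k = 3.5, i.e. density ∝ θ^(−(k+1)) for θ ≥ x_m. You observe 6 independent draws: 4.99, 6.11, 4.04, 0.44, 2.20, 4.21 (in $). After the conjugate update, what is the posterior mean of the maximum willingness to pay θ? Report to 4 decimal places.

A Pareto(scale x_m, shape k) prior on the upper bound θ of Uniform(0, θ) is conjugate: posterior is Pareto(max(x_m, max xᵢ), k + n).
Sample maximum = 6.11; prior scale x_m = 4.9 → posterior scale = max = 6.11.
Posterior shape = 3.5 + 6 = 9.5.
E[θ|data] = k·x_m/(k−1) = 9.5·6.11/8.5 = 6.8288.

6.8288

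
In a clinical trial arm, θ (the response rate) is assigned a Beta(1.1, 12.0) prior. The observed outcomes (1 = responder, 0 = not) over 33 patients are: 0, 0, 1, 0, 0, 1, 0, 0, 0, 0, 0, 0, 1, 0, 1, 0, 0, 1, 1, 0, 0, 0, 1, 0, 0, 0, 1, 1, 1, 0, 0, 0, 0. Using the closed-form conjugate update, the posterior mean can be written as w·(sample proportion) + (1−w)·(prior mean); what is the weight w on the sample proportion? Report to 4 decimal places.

The Beta prior is conjugate to a Binomial/Bernoulli likelihood; the update adds successes to α and failures to β.
Posterior mean = (α₀+k)/(α₀+β₀+n) = [n/(α₀+β₀+n)]·(k/n) + [(α₀+β₀)/(α₀+β₀+n)]·α₀/(α₀+β₀), so only n and the prior enter the weight.
The weight on the data is w = n/(α₀+β₀+n) = 33/(1.1+12.0+33) = 33/46.1 = 0.7158.

0.7158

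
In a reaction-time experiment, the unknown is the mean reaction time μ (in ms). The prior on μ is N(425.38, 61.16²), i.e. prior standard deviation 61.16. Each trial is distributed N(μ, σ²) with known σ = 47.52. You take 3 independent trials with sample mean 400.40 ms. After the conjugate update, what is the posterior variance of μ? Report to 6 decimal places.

626.620763

For Normal data with known variance σ², a Normal(μ₀, σ₀²) prior on μ is conjugate. Posterior precision = 1/σ₀² + n/σ²; posterior mean is the precision-weighted average of μ₀ and x̄.
σ₀² = 61.16² = 3740.5456, σ² = 47.52² = 2258.1504; σ² + n·σ₀² = 2258.1504 + 3·3740.5456 = 13479.7872.
Posterior precision = 1/σ₀² + n/σ² = 1/3740.5456 + 3/2258.1504 = (σ² + n·σ₀²)/(σ₀²σ²) = 13479.7872/(3740.5456·2258.1504); posterior variance σₙ² = σ₀²σ²/(σ² + n·σ₀²) = 3740.5456·2258.1504/13479.7872 = 626.620763.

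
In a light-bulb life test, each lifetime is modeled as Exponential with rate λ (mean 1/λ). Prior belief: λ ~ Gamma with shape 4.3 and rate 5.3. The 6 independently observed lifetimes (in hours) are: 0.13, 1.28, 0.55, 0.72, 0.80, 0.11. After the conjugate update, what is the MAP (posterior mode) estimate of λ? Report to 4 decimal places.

1.0461

With a Gamma(shape α, rate β) prior on the exponential rate λ, the posterior after n observations with total T = Σxᵢ is Gamma(α+n, β+T).
Sum of observations T = 3.59 hours; n = 6.
Posterior: Gamma(4.3+6, 5.3+3.59) = Gamma(10.3, 8.89).
Mode = (α−1)/β = 1.0461.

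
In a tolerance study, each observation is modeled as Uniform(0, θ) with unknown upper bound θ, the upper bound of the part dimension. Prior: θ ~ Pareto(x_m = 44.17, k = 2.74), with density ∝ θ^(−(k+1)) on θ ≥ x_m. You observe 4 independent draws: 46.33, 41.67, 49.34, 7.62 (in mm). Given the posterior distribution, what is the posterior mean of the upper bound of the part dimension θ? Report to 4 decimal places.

A Pareto(scale x_m, shape k) prior on the upper bound θ of Uniform(0, θ) is conjugate: posterior is Pareto(max(x_m, max xᵢ), k + n).
Sample maximum = 49.34; prior scale x_m = 44.17 → posterior scale = max = 49.34.
Posterior shape = 2.74 + 4 = 6.74.
E[θ|data] = k·x_m/(k−1) = 6.74·49.34/5.74 = 57.9358.

57.9358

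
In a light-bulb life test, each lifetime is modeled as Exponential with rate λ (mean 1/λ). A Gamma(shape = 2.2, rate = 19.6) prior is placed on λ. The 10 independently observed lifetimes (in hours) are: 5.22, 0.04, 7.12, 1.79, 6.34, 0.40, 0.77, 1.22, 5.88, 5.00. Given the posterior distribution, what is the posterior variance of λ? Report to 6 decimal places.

With a Gamma(shape α, rate β) prior on the exponential rate λ, the posterior after n observations with total T = Σxᵢ is Gamma(α+n, β+T).
Sum of observations T = 33.78 hours; n = 10.
Posterior: Gamma(2.2+10, 19.6+33.78) = Gamma(12.2, 53.38).
Var = α/β² = 0.004282.

0.004282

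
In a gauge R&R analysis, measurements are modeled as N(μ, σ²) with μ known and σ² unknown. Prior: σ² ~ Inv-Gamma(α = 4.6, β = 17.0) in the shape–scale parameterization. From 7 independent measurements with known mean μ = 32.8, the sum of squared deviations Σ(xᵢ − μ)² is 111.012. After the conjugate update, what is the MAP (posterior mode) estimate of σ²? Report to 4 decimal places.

7.9677

With known mean μ and an Inverse-Gamma(α, β) prior on σ², the Normal likelihood is conjugate: posterior is Inv-Gamma(α + n/2, β + Σ(xᵢ−μ)²/2).
Posterior: Inv-Gamma(4.6 + 7/2, 17.0 + 111.012/2) = Inv-Gamma(8.10, 72.5060).
Mode = β/(α+1) = 72.5060/9.10 = 7.9677.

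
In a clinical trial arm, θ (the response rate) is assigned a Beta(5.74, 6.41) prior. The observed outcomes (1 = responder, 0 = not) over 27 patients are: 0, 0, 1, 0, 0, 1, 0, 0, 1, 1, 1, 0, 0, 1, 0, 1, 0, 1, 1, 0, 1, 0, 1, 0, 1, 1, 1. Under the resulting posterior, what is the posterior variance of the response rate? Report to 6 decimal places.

0.006226

The Beta prior is conjugate to a Binomial/Bernoulli likelihood; the update adds successes to α and failures to β.
Posterior: Beta(α+k, β+n−k) = Beta(5.74+14, 6.41+13) = Beta(19.74, 19.41).
Var = αβ/((α+β)²(α+β+1)) = 19.74·19.41/(39.15²·40.15) = 0.006226.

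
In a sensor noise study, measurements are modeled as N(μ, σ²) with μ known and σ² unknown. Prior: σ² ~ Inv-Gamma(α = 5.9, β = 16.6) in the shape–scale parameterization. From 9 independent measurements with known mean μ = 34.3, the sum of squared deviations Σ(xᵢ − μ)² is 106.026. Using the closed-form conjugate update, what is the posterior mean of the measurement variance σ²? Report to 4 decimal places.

7.4056

With known mean μ and an Inverse-Gamma(α, β) prior on σ², the Normal likelihood is conjugate: posterior is Inv-Gamma(α + n/2, β + Σ(xᵢ−μ)²/2).
Posterior: Inv-Gamma(5.9 + 9/2, 16.6 + 106.026/2) = Inv-Gamma(10.40, 69.6130).
E[σ²|data] = β/(α−1) = 69.6130/9.40 = 7.4056.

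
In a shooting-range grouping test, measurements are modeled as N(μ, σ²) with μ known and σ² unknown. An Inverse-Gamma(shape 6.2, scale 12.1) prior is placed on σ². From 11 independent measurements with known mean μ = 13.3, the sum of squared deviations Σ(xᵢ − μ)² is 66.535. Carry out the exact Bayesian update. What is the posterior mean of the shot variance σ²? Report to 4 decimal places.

4.2400

With known mean μ and an Inverse-Gamma(α, β) prior on σ², the Normal likelihood is conjugate: posterior is Inv-Gamma(α + n/2, β + Σ(xᵢ−μ)²/2).
Posterior: Inv-Gamma(6.2 + 11/2, 12.1 + 66.535/2) = Inv-Gamma(11.70, 45.3675).
E[σ²|data] = β/(α−1) = 45.3675/10.70 = 4.2400.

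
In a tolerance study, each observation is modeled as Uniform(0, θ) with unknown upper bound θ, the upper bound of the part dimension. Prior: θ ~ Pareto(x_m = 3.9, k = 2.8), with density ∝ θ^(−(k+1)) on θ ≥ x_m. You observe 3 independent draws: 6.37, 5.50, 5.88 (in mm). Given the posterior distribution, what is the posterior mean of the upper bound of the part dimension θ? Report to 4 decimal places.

7.6971

A Pareto(scale x_m, shape k) prior on the upper bound θ of Uniform(0, θ) is conjugate: posterior is Pareto(max(x_m, max xᵢ), k + n).
Sample maximum = 6.37; prior scale x_m = 3.9 → posterior scale = max = 6.37.
Posterior shape = 2.8 + 3 = 5.8.
E[θ|data] = k·x_m/(k−1) = 5.8·6.37/4.8 = 7.6971.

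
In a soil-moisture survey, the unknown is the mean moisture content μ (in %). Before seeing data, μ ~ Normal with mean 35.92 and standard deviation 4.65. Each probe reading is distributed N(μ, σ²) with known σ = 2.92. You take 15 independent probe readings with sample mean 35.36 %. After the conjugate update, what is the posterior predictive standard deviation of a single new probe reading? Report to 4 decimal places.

For Normal data with known variance σ², a Normal(μ₀, σ₀²) prior on μ is conjugate. Posterior precision = 1/σ₀² + n/σ²; posterior mean is the precision-weighted average of μ₀ and x̄.
σ₀² = 4.65² = 21.6225, σ² = 2.92² = 8.5264; σ² + n·σ₀² = 8.5264 + 15·21.6225 = 332.8639.
Posterior precision = 1/σ₀² + n/σ² = 1/21.6225 + 15/8.5264 = (σ² + n·σ₀²)/(σ₀²σ²) = 332.8639/(21.6225·8.5264); posterior variance σₙ² = σ₀²σ²/(σ² + n·σ₀²) = 21.6225·8.5264/332.8639 = 0.553866.
Predictive variance for one new observation = σₙ² + σ² = 21.6225·8.5264/332.8639 + 8.5264 = σ²·(σ₀² + 332.8639)/332.8639 = 8.5264·354.4864/332.8639 = 9.080266; SD = √(8.5264·354.4864/332.8639) = 3.0133.

3.0133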